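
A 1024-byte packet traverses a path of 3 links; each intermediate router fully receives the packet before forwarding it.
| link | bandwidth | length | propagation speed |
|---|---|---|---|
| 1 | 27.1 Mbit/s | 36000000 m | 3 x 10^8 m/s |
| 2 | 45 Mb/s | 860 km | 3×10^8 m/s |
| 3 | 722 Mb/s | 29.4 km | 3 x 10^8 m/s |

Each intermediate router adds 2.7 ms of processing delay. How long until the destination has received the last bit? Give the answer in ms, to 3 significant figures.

L = 1024 × 8 = 8192 bits.
Transmission delays (L/R per hop): 0.302288, 0.182044, 0.0113463 ms; sum = 0.495679 ms.
Propagation delays (d/s per hop): 120, 2.86667, 0.098 ms; sum = 122.965 ms.
Processing at 2 router(s): 2 × 2.7 ms = 5.4 ms.
End-to-end = 129 ms.

129 ms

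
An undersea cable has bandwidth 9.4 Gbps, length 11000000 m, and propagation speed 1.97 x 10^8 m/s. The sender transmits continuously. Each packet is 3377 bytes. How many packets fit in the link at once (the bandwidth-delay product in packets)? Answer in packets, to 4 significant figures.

Propagation delay = 11000000 / 197000000 = 0.0558376 s.
BDP = R × t_prop = 9400000000 × 0.0558376 = 524873000 bits.
In packets of 27016 bits: 19430 packets.

19430 packets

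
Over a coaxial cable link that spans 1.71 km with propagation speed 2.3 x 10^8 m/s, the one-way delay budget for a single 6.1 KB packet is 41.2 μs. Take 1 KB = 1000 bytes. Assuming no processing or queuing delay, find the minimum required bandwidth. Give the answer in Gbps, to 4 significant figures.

1.445 Gbps

L = 48800 bits.
Propagation delay = 1710 / 2.3e+08 = 7.43478 μs.
Transmission budget = 41.2 − 7.43478 = 33.7652 μs.
R ≥ L / t_tx = 48800 bits / 3.37652e-05 s = 1.445 Gbps.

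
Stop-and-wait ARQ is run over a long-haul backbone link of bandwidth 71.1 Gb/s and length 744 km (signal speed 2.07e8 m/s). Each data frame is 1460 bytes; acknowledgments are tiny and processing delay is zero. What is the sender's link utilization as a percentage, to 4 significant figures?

0.002285 %

t_tx = L/R = 11680/71100000000 = 1.64276e-07 s.
t_prop = 744000/2.07e+08 = 0.0035942 s; RTT = 0.00718841 s.
Cycle = t_tx + RTT = 0.00718857 s.
Utilization = t_tx / cycle = 1.64276e-07/0.00718857 = 0.002285 %.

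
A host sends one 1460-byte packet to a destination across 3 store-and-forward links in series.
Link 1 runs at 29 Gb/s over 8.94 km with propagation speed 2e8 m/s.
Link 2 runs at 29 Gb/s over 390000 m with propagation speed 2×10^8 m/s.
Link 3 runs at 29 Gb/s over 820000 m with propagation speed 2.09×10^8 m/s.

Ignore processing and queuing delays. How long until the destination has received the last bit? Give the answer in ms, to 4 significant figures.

L = 1460 × 8 = 11680 bits.
Transmission delay per hop = L/R = 11680/29000000000 = 0.000402759 ms; 3 hops → 0.00120828 ms.
Propagation delays (d/s per hop): 0.0447, 1.95, 3.92344 ms; sum = 5.91814 ms.
End-to-end = 5.919 ms.

5.919 ms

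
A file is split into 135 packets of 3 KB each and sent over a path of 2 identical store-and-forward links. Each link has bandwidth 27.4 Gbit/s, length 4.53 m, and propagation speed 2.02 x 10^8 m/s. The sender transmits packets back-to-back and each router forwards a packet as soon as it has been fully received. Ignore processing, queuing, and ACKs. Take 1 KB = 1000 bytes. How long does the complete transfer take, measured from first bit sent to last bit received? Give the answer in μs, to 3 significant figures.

Per-hop transmission t_tx = L/R = 24000/27400000000 = 0.875912 μs.
Per-hop propagation t_prop = 4.53/202000000 = 0.0224257 μs.
Pipeline fill: first packet needs 2·t_tx to clear all hops; remaining 134 packets each add one t_tx.
Total = (2+135-1)·t_tx + 2·t_prop = 136·0.875912 + 2·0.0224257 = 119 μs.

119 μs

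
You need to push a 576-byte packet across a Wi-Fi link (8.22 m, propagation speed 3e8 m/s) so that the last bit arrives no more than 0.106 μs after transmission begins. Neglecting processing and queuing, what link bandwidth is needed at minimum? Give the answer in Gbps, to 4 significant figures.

58.63 Gbps

L = 4608 bits.
Propagation delay = 8.22 / 300000000 = 0.0274 μs.
Transmission budget = 0.106 − 0.0274 = 0.0786 μs.
R ≥ L / t_tx = 4608 bits / 7.86e-08 s = 58.63 Gbps.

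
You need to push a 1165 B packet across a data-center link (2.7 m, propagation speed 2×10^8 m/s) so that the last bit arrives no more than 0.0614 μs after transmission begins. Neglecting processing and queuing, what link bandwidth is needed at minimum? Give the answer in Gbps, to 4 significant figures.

L = 9320 bits.
Propagation delay = 2.7 / 200000000 = 0.0135 μs.
Transmission budget = 0.0614 − 0.0135 = 0.0479 μs.
R ≥ L / t_tx = 9320 bits / 4.79e-08 s = 194.6 Gbps.

194.6 Gbps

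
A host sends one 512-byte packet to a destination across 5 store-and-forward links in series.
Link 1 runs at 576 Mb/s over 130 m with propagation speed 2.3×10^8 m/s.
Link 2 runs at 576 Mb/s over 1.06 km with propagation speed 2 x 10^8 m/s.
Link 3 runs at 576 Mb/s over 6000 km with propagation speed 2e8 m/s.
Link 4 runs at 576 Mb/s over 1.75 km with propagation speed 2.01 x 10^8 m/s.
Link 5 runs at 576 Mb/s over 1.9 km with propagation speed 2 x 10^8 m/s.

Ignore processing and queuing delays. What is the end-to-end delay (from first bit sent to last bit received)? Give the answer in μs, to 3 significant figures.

L = 512 × 8 = 4096 bits.
Transmission delay per hop = L/R = 4096/576000000 = 7.11111 μs; 5 hops → 35.5556 μs.
Propagation delays (d/s per hop): 0.565217, 5.3, 30000, 8.70647, 9.5 μs; sum = 30024.1 μs.
End-to-end = 30100 μs.

30100 μs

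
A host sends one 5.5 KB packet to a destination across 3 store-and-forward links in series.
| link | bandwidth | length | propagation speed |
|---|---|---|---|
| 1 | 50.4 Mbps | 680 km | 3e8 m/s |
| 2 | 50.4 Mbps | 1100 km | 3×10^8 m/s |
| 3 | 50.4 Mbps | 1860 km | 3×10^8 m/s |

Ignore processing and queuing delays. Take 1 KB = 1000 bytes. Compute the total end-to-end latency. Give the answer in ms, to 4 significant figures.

14.75 ms

L = 44000 bits.
Transmission delay per hop = L/R = 44000/50400000 = 0.873016 ms; 3 hops → 2.61905 ms.
Propagation delays (d/s per hop): 2.26667, 3.66667, 6.2 ms; sum = 12.1333 ms.
End-to-end = 14.75 ms.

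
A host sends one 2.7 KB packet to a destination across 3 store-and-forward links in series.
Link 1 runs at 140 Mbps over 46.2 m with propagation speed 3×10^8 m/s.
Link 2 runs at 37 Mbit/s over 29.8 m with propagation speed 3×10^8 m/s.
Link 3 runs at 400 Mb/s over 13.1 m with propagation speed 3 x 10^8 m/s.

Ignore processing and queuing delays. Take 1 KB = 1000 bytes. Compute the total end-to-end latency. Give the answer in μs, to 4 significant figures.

L = 21600 bits.
Transmission delays (L/R per hop): 154.286, 583.784, 54 μs; sum = 792.069 μs.
Propagation delays (d/s per hop): 0.154, 0.0993333, 0.0436667 μs; sum = 0.297 μs.
End-to-end = 792.4 μs.

792.4 μs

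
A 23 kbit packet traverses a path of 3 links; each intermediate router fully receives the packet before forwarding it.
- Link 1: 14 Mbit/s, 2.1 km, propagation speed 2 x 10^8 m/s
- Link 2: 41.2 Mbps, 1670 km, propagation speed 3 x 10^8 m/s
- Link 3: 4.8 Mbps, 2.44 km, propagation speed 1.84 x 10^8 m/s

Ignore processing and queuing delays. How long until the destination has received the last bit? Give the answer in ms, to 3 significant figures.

12.6 ms

L = 23000 bits.
Transmission delays (L/R per hop): 1.64286, 0.558252, 4.79167 ms; sum = 6.99278 ms.
Propagation delays (d/s per hop): 0.0105, 5.56667, 0.0132609 ms; sum = 5.59043 ms.
End-to-end = 12.6 ms.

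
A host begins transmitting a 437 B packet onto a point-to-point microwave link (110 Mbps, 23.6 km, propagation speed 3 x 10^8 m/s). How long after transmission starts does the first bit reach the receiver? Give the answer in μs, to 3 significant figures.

78.7 μs

First bit experiences only propagation delay: d/s = 23600/300000000 = 78.7 μs.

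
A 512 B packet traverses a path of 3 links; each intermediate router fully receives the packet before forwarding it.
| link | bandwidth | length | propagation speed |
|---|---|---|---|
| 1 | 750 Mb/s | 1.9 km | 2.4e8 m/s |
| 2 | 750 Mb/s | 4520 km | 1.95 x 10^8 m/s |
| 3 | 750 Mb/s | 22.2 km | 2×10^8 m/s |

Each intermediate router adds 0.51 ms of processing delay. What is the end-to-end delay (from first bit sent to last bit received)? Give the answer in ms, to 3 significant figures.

24.3 ms

L = 512 × 8 = 4096 bits.
Transmission delay per hop = L/R = 4096/750000000 = 0.00546133 ms; 3 hops → 0.016384 ms.
Propagation delays (d/s per hop): 0.00791667, 23.1795, 0.111 ms; sum = 23.2984 ms.
Processing at 2 router(s): 2 × 0.51 ms = 1.02 ms.
End-to-end = 24.3 ms.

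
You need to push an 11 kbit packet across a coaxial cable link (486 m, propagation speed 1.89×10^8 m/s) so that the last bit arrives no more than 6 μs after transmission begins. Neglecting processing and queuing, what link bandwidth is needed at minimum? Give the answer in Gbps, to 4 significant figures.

3.208 Gbps

Propagation delay = 486 / 189000000 = 2.57143 μs.
Transmission budget = 6 − 2.57143 = 3.42857 μs.
R ≥ L / t_tx = 11000 bits / 3.42857e-06 s = 3.208 Gbps.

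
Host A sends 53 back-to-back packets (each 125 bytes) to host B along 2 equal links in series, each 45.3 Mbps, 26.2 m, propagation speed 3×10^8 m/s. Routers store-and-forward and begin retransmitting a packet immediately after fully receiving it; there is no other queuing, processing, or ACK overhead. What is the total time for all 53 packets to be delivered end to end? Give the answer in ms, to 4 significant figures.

Per-hop transmission t_tx = L/R = 1000/45300000 = 0.0220751 ms.
Per-hop propagation t_prop = 26.2/300000000 = 8.73333e-05 ms.
Pipeline fill: first packet needs 2·t_tx to clear all hops; remaining 52 packets each add one t_tx.
Total = (2+53-1)·t_tx + 2·t_prop = 54·0.0220751 + 2·8.73333e-05 = 1.192 ms.

1.192 ms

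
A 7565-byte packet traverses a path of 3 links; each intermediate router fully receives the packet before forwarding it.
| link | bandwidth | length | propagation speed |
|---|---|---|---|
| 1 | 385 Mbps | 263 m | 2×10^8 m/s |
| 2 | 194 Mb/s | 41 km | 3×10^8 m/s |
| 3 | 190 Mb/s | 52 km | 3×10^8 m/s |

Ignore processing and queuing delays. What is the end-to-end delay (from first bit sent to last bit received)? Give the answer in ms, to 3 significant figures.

L = 7565 × 8 = 60520 bits.
Transmission delays (L/R per hop): 0.157195, 0.311959, 0.318526 ms; sum = 0.78768 ms.
Propagation delays (d/s per hop): 0.001315, 0.136667, 0.173333 ms; sum = 0.311315 ms.
End-to-end = 1.10 ms.

1.10 ms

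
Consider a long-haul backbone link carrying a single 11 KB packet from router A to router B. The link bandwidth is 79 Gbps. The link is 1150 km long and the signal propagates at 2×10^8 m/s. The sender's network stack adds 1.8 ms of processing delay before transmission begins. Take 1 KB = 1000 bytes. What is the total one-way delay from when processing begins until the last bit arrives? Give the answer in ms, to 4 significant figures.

L = 88000 bits.
Transmission delay = L/R = 88000 / 79000000000 = 0.00111392 ms.
Propagation delay = d/s = 1150000 m / 200000000 m/s = 5.75 ms.
Plus processing delay 1.8 ms = 1.8 ms.
Total = 7.551 ms.

7.551 ms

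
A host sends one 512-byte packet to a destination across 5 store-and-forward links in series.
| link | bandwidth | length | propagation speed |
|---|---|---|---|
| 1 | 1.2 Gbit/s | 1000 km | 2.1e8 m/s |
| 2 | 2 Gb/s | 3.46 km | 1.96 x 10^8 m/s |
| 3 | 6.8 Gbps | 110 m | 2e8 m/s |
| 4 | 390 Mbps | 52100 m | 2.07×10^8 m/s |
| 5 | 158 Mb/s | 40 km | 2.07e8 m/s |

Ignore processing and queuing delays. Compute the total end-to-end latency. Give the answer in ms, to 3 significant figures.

L = 512 × 8 = 4096 bits.
Transmission delays (L/R per hop): 0.00341333, 0.002048, 0.000602353, 0.0105026, 0.0259241 ms; sum = 0.0424903 ms.
Propagation delays (d/s per hop): 4.7619, 0.0176531, 0.00055, 0.251691, 0.193237 ms; sum = 5.22504 ms.
End-to-end = 5.27 ms.

5.27 ms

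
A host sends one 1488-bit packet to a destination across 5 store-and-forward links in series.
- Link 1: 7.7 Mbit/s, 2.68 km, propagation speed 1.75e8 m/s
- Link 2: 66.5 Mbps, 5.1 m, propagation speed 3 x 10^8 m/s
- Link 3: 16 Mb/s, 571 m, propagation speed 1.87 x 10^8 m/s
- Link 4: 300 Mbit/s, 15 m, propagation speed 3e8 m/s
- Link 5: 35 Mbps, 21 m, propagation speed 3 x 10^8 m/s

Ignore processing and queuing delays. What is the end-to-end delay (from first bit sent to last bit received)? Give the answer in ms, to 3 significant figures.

0.375 ms

Transmission delays (L/R per hop): 0.193247, 0.0223759, 0.093, 0.00496, 0.0425143 ms; sum = 0.356097 ms.
Propagation delays (d/s per hop): 0.0153143, 1.7e-05, 0.00305348, 5e-05, 7e-05 ms; sum = 0.0185048 ms.
End-to-end = 0.375 ms.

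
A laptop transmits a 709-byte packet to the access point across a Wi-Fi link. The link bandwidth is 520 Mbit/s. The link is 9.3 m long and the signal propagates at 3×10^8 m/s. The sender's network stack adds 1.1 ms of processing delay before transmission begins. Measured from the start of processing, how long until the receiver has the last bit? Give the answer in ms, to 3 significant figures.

1.11 ms

L = 709 × 8 = 5672 bits.
Transmission delay = L/R = 5672 / 520000000 = 0.0109077 ms.
Propagation delay = d/s = 9.3 m / 300000000 m/s = 3.1e-05 ms.
Plus processing delay 1.1 ms = 1.1 ms.
Total = 1.11 ms.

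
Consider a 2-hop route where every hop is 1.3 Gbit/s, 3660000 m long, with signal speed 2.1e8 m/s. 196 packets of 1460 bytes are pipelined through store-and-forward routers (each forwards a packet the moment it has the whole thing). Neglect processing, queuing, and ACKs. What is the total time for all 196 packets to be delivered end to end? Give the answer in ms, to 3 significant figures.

Per-hop transmission t_tx = L/R = 11680/1300000000 = 0.00898462 ms.
Per-hop propagation t_prop = 3660000/210000000 = 17.4286 ms.
Pipeline fill: first packet needs 2·t_tx to clear all hops; remaining 195 packets each add one t_tx.
Total = (2+196-1)·t_tx + 2·t_prop = 197·0.00898462 + 2·17.4286 = 36.6 ms.

36.6 ms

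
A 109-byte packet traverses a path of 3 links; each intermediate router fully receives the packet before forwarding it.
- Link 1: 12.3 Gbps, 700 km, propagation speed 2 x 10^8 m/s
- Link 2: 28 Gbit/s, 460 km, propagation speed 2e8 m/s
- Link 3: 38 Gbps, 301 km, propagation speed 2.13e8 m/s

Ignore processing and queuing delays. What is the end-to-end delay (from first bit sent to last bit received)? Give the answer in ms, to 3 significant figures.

L = 109 × 8 = 872 bits.
Transmission delays (L/R per hop): 7.08943e-05, 3.11429e-05, 2.29474e-05 ms; sum = 0.000124985 ms.
Propagation delays (d/s per hop): 3.5, 2.3, 1.41315 ms; sum = 7.21315 ms.
End-to-end = 7.21 ms.

7.21 ms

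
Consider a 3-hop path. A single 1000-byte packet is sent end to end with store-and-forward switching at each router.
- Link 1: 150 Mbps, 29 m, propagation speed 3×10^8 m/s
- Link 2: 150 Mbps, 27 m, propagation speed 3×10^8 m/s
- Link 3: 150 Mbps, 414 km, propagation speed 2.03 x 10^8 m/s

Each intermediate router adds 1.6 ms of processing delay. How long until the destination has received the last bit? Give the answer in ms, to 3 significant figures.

5.40 ms

L = 1000 × 8 = 8000 bits.
Transmission delay per hop = L/R = 8000/150000000 = 0.0533333 ms; 3 hops → 0.16 ms.
Propagation delays (d/s per hop): 9.66667e-05, 9e-05, 2.03941 ms; sum = 2.0396 ms.
Processing at 2 router(s): 2 × 1.6 ms = 3.2 ms.
End-to-end = 5.40 ms.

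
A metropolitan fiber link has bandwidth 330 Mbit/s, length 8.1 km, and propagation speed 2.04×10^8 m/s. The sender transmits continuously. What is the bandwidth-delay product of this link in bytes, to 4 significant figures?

1638 bytes

Propagation delay = 8100 / 204000000 = 3.97059e-05 s.
BDP = R × t_prop = 330000000 × 3.97059e-05 = 13102.9 bits.
In bytes: 13102.9/8 = 1638 bytes.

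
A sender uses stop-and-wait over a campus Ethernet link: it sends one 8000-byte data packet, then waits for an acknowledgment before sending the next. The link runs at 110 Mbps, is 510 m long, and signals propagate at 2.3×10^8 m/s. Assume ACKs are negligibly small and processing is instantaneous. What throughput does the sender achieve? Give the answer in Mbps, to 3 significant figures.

t_tx = L/R = 64000/110000000 = 0.000581818 s.
t_prop = 510/2.3e+08 = 2.21739e-06 s; RTT = 4.43478e-06 s.
Cycle = t_tx + RTT = 0.000586253 s.
Throughput = L / cycle = 64000 / 0.000586253 = 109 Mbps.

109 Mbps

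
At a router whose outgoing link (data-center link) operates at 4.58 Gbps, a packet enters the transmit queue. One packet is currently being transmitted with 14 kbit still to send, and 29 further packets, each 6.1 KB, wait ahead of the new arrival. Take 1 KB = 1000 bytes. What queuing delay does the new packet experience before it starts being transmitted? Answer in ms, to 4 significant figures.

Each queued packet: L/R = 48800/4580000000 = 0.010655 ms.
29 queued → 0.308996 ms.
Plus remaining 14000 bits of current packet: 0.00305677 ms.
Queuing delay = 0.3121 ms.

0.3121 ms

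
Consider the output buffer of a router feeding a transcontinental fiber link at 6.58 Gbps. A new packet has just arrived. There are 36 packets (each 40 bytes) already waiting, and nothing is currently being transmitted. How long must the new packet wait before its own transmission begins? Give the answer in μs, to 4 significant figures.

1.751 μs

Each queued packet: L/R = 320/6580000000 = 0.0486322 μs.
36 queued → 1.75076 μs.
Queuing delay = 1.751 μs.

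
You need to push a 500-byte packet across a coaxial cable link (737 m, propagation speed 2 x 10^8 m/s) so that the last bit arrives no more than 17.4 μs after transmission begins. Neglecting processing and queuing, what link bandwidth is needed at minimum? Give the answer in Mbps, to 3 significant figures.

L = 4000 bits.
Propagation delay = 737 / 200000000 = 3.685 μs.
Transmission budget = 17.4 − 3.685 = 13.715 μs.
R ≥ L / t_tx = 4000 bits / 1.3715e-05 s = 292 Mbps.

292 Mbps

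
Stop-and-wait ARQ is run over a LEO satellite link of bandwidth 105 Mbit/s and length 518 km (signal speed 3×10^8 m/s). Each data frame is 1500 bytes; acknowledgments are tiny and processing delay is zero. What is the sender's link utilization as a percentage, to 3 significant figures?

3.20 %

t_tx = L/R = 12000/105000000 = 0.000114286 s.
t_prop = 518000/300000000 = 0.00172667 s; RTT = 0.00345333 s.
Cycle = t_tx + RTT = 0.00356762 s.
Utilization = t_tx / cycle = 0.000114286/0.00356762 = 3.20 %.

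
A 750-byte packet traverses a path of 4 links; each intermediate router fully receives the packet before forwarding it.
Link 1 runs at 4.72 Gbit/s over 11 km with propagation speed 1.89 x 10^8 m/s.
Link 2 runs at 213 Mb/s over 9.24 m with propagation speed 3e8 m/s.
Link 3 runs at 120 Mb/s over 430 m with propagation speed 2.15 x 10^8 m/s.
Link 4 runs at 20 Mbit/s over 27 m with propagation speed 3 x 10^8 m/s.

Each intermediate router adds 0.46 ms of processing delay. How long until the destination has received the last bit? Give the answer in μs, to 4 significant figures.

L = 750 × 8 = 6000 bits.
Transmission delays (L/R per hop): 1.27119, 28.169, 50, 300 μs; sum = 379.44 μs.
Propagation delays (d/s per hop): 58.2011, 0.0308, 2, 0.09 μs; sum = 60.3219 μs.
Processing at 3 router(s): 3 × 0.46 ms = 1380 μs.
End-to-end = 1820 μs.

1820 μs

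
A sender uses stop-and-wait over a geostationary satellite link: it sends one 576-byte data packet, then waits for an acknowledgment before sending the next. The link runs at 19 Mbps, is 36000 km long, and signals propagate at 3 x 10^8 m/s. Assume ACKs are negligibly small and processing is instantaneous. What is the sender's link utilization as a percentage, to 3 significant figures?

0.101 %

t_tx = L/R = 4608/19000000 = 0.000242526 s.
t_prop = 36000000/300000000 = 0.12 s; RTT = 0.24 s.
Cycle = t_tx + RTT = 0.240243 s.
Utilization = t_tx / cycle = 0.000242526/0.240243 = 0.101 %.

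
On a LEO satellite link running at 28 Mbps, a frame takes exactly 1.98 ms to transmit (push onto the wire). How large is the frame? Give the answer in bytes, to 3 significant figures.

6930 bytes

L = R × t_tx = 28000000 b/s × 0.00198 s = 55440 bits.
In bytes: 55440 / 8 = 6930 bytes.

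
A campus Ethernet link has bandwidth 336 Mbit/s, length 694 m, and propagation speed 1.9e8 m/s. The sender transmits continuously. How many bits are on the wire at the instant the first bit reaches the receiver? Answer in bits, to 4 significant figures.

Propagation delay = 694 / 190000000 = 3.65263e-06 s.
BDP = R × t_prop = 336000000 × 3.65263e-06 = 1227.28 bits.

1227 bits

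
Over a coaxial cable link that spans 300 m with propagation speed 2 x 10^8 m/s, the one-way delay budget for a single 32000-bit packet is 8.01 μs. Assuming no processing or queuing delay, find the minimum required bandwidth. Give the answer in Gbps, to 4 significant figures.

Propagation delay = 300 / 200000000 = 1.5 μs.
Transmission budget = 8.01 − 1.5 = 6.51 μs.
R ≥ L / t_tx = 32000 bits / 6.51e-06 s = 4.916 Gbps.

4.916 Gbps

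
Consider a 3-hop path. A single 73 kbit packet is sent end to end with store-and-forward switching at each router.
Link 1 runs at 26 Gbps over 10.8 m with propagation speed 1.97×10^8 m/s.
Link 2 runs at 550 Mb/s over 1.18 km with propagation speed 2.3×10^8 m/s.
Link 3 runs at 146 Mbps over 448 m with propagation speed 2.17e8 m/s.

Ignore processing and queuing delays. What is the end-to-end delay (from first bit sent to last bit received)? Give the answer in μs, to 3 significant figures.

L = 73000 bits.
Transmission delays (L/R per hop): 2.80769, 132.727, 500 μs; sum = 635.535 μs.
Propagation delays (d/s per hop): 0.0548223, 5.13043, 2.06452 μs; sum = 7.24977 μs.
End-to-end = 643 μs.

643 μs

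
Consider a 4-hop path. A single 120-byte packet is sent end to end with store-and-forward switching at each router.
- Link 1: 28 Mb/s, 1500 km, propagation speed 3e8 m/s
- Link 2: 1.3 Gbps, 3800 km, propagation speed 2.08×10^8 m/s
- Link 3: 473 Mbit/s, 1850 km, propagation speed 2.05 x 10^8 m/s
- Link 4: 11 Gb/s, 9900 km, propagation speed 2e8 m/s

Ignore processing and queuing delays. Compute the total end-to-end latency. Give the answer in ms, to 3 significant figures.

81.8 ms

L = 120 × 8 = 960 bits.
Transmission delays (L/R per hop): 0.0342857, 0.000738462, 0.0020296, 8.72727e-05 ms; sum = 0.037141 ms.
Propagation delays (d/s per hop): 5, 18.2692, 9.02439, 49.5 ms; sum = 81.7936 ms.
End-to-end = 81.8 ms.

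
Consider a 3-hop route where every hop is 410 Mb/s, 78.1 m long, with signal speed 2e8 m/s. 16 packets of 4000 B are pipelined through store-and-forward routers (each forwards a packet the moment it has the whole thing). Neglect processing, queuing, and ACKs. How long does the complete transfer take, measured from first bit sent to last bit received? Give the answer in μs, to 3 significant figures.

Per-hop transmission t_tx = L/R = 32000/410000000 = 78.0488 μs.
Per-hop propagation t_prop = 78.1/200000000 = 0.3905 μs.
Pipeline fill: first packet needs 3·t_tx to clear all hops; remaining 15 packets each add one t_tx.
Total = (3+16-1)·t_tx + 3·t_prop = 18·78.0488 + 3·0.3905 = 1410 μs.

1410 μs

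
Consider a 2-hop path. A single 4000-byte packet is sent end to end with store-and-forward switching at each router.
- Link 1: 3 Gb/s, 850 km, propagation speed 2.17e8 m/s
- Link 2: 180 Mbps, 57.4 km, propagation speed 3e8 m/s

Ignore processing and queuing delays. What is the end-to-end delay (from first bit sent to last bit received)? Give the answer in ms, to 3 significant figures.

4.30 ms

L = 4000 × 8 = 32000 bits.
Transmission delays (L/R per hop): 0.0106667, 0.177778 ms; sum = 0.188444 ms.
Propagation delays (d/s per hop): 3.91705, 0.191333 ms; sum = 4.10838 ms.
End-to-end = 4.30 ms.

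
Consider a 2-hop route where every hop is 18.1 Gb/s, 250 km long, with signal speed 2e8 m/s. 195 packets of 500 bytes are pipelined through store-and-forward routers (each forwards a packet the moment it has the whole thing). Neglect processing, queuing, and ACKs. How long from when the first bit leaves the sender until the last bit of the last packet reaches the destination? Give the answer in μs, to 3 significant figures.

Per-hop transmission t_tx = L/R = 4000/18100000000 = 0.220994 μs.
Per-hop propagation t_prop = 250000/200000000 = 1250 μs.
Pipeline fill: first packet needs 2·t_tx to clear all hops; remaining 194 packets each add one t_tx.
Total = (2+195-1)·t_tx + 2·t_prop = 196·0.220994 + 2·1250 = 2540 μs.

2540 μs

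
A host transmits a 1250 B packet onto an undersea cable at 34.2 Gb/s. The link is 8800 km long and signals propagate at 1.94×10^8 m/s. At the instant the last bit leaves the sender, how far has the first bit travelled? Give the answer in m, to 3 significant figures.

t_tx = L/R = 10000/3.42e+10 = 2.92398e-07 s.
Distance = s × t_tx = 194000000 × 2.92398e-07 = 56.7 m.

56.7 m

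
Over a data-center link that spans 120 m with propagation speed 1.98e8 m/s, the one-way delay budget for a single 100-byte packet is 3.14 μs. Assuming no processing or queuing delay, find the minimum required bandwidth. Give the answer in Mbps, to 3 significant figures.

L = 800 bits.
Propagation delay = 120 / 198000000 = 0.606061 μs.
Transmission budget = 3.14 − 0.606061 = 2.53394 μs.
R ≥ L / t_tx = 800 bits / 2.53394e-06 s = 316 Mbps.

316 Mbps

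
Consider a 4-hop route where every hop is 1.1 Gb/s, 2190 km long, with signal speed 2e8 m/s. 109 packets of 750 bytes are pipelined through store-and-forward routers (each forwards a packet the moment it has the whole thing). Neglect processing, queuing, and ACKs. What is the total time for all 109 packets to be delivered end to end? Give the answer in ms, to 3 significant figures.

44.4 ms

Per-hop transmission t_tx = L/R = 6000/1100000000 = 0.00545455 ms.
Per-hop propagation t_prop = 2190000/200000000 = 10.95 ms.
Pipeline fill: first packet needs 4·t_tx to clear all hops; remaining 108 packets each add one t_tx.
Total = (4+109-1)·t_tx + 4·t_prop = 112·0.00545455 + 4·10.95 = 44.4 ms.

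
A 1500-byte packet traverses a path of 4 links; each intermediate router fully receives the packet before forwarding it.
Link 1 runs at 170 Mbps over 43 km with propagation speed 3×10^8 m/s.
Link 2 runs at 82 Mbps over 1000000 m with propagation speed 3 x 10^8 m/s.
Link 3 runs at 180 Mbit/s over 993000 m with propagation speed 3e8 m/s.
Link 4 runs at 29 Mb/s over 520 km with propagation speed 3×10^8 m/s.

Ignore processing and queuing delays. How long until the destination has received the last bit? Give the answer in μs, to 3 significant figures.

L = 1500 × 8 = 12000 bits.
Transmission delays (L/R per hop): 70.5882, 146.341, 66.6667, 413.793 μs; sum = 697.389 μs.
Propagation delays (d/s per hop): 143.333, 3333.33, 3310, 1733.33 μs; sum = 8520 μs.
End-to-end = 9220 μs.

9220 μs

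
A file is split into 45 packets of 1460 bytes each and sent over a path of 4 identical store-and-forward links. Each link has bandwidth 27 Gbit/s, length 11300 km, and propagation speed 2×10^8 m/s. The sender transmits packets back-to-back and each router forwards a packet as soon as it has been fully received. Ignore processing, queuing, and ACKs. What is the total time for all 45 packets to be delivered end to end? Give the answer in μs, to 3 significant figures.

Per-hop transmission t_tx = L/R = 11680/27000000000 = 0.432593 μs.
Per-hop propagation t_prop = 11300000/200000000 = 56500 μs.
Pipeline fill: first packet needs 4·t_tx to clear all hops; remaining 44 packets each add one t_tx.
Total = (4+45-1)·t_tx + 4·t_prop = 48·0.432593 + 4·56500 = 226000 μs.

226000 μs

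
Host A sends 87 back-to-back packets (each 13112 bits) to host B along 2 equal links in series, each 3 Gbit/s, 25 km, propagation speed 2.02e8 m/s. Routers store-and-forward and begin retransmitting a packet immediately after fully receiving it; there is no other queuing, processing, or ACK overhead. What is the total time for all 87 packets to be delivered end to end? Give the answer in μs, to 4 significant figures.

632.1 μs

Per-hop transmission t_tx = L/R = 13112/3000000000 = 4.37067 μs.
Per-hop propagation t_prop = 25000/202000000 = 123.762 μs.
Pipeline fill: first packet needs 2·t_tx to clear all hops; remaining 86 packets each add one t_tx.
Total = (2+87-1)·t_tx + 2·t_prop = 88·4.37067 + 2·123.762 = 632.1 μs.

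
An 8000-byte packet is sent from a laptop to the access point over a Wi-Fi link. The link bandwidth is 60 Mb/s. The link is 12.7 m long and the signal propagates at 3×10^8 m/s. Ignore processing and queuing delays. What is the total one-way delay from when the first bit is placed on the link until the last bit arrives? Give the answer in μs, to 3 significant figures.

L = 8000 × 8 = 64000 bits.
Transmission delay = L/R = 64000 / 60000000 = 1066.67 μs.
Propagation delay = d/s = 12.7 m / 300000000 m/s = 0.0423333 μs.
Total = 1070 μs.

1070 μs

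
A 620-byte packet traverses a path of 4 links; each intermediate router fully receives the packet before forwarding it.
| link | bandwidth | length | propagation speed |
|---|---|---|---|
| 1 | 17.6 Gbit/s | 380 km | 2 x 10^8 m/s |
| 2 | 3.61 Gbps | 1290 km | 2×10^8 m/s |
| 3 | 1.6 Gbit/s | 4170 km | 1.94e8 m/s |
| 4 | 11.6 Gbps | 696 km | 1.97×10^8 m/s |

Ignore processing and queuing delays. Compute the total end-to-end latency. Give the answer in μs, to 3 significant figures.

33400 μs

L = 620 × 8 = 4960 bits.
Transmission delays (L/R per hop): 0.281818, 1.37396, 3.1, 0.427586 μs; sum = 5.18337 μs.
Propagation delays (d/s per hop): 1900, 6450, 21494.8, 3532.99 μs; sum = 33377.8 μs.
End-to-end = 33400 μs.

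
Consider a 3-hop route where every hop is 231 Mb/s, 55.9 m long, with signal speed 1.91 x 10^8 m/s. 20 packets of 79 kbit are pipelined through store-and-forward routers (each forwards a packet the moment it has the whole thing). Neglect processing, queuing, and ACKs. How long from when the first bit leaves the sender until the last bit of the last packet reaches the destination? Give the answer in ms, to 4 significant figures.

Per-hop transmission t_tx = L/R = 79000/231000000 = 0.341991 ms.
Per-hop propagation t_prop = 55.9/191000000 = 0.00029267 ms.
Pipeline fill: first packet needs 3·t_tx to clear all hops; remaining 19 packets each add one t_tx.
Total = (3+20-1)·t_tx + 3·t_prop = 22·0.341991 + 3·0.00029267 = 7.525 ms.

7.525 ms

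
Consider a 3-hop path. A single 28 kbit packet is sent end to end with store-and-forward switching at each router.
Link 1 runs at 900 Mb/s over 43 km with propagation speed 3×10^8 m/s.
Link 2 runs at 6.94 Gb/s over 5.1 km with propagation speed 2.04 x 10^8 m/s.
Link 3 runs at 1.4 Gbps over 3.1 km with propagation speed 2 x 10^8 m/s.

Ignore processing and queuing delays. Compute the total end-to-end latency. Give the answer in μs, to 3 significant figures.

239 μs

L = 28000 bits.
Transmission delays (L/R per hop): 31.1111, 4.03458, 20 μs; sum = 55.1457 μs.
Propagation delays (d/s per hop): 143.333, 25, 15.5 μs; sum = 183.833 μs.
End-to-end = 239 μs.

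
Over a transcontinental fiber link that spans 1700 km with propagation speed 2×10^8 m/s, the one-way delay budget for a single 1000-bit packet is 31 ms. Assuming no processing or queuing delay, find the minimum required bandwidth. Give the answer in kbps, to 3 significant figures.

Propagation delay = 1700000 / 200000000 = 8.5 ms.
Transmission budget = 31 − 8.5 = 22.5 ms.
R ≥ L / t_tx = 1000 bits / 0.0225 s = 44.4 kbps.

44.4 kbps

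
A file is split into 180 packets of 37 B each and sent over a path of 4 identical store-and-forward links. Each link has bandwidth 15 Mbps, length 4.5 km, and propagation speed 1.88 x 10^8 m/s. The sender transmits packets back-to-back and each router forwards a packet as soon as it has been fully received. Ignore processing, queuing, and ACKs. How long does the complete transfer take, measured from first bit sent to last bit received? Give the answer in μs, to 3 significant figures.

Per-hop transmission t_tx = L/R = 296/15000000 = 19.7333 μs.
Per-hop propagation t_prop = 4500/188000000 = 23.9362 μs.
Pipeline fill: first packet needs 4·t_tx to clear all hops; remaining 179 packets each add one t_tx.
Total = (4+180-1)·t_tx + 4·t_prop = 183·19.7333 + 4·23.9362 = 3710 μs.

3710 μs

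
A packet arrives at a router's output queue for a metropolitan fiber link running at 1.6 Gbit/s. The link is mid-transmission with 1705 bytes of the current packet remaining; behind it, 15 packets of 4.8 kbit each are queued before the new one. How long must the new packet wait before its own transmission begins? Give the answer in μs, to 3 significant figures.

53.5 μs

Each queued packet: L/R = 4800/1600000000 = 3 μs.
15 queued → 45 μs.
Plus remaining 13640 bits of current packet: 8.525 μs.
Queuing delay = 53.5 μs.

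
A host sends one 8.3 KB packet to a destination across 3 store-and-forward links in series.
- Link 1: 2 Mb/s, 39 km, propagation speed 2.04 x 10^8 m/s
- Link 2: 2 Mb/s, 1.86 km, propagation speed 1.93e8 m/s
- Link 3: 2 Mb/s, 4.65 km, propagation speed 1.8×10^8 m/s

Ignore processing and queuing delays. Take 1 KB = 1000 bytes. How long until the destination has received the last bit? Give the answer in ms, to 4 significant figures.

L = 66400 bits.
Transmission delay per hop = L/R = 66400/2000000 = 33.2 ms; 3 hops → 99.6 ms.
Propagation delays (d/s per hop): 0.191176, 0.00963731, 0.0258333 ms; sum = 0.226647 ms.
End-to-end = 99.83 ms.

99.83 ms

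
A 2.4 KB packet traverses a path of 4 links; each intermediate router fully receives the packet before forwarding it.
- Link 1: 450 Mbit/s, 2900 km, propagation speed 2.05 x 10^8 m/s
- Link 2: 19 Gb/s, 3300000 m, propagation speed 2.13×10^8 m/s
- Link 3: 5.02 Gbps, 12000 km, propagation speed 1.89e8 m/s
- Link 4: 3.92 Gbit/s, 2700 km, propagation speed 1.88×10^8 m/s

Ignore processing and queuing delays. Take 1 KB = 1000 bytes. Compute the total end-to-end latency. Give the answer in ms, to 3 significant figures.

108 ms

L = 19200 bits.
Transmission delays (L/R per hop): 0.0426667, 0.00101053, 0.0038247, 0.00489796 ms; sum = 0.0523999 ms.
Propagation delays (d/s per hop): 14.1463, 15.493, 63.4921, 14.3617 ms; sum = 107.493 ms.
End-to-end = 108 ms.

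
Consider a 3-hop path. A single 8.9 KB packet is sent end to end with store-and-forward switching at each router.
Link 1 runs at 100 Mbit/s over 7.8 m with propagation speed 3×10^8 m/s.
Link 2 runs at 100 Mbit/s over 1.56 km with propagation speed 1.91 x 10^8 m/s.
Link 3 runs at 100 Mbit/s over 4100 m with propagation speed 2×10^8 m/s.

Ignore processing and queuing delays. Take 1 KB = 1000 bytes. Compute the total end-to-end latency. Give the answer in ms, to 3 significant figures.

2.16 ms

L = 71200 bits.
Transmission delay per hop = L/R = 71200/100000000 = 0.712 ms; 3 hops → 2.136 ms.
Propagation delays (d/s per hop): 2.6e-05, 0.00816754, 0.0205 ms; sum = 0.0286935 ms.
End-to-end = 2.16 ms.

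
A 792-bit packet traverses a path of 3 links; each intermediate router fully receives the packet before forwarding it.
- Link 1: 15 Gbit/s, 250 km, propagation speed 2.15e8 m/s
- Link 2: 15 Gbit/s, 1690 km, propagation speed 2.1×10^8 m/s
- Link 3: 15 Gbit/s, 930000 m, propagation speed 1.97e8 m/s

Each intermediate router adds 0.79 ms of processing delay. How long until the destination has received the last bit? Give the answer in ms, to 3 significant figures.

15.5 ms

Transmission delay per hop = L/R = 792/15000000000 = 5.28e-05 ms; 3 hops → 0.0001584 ms.
Propagation delays (d/s per hop): 1.16279, 8.04762, 4.72081 ms; sum = 13.9312 ms.
Processing at 2 router(s): 2 × 0.79 ms = 1.58 ms.
End-to-end = 15.5 ms.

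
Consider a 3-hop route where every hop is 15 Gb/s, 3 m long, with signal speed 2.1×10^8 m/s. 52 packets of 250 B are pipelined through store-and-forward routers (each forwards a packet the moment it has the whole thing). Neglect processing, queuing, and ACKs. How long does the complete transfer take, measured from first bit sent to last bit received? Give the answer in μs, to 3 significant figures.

7.24 μs

Per-hop transmission t_tx = L/R = 2000/15000000000 = 0.133333 μs.
Per-hop propagation t_prop = 3/210000000 = 0.0142857 μs.
Pipeline fill: first packet needs 3·t_tx to clear all hops; remaining 51 packets each add one t_tx.
Total = (3+52-1)·t_tx + 3·t_prop = 54·0.133333 + 3·0.0142857 = 7.24 μs.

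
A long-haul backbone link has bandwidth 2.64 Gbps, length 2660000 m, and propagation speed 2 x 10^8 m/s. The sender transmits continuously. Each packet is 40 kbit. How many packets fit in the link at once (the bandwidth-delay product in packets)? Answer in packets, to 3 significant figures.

Propagation delay = 2660000 / 200000000 = 0.0133 s.
BDP = R × t_prop = 2640000000 × 0.0133 = 35112000 bits.
In packets of 40000 bits: 878 packets.

878 packets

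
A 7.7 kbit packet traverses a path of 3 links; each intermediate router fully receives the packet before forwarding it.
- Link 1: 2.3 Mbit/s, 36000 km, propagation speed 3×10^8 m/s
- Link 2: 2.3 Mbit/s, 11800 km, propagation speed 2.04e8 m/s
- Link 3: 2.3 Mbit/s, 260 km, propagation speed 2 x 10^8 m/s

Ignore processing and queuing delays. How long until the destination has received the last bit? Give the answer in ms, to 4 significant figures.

189.2 ms

L = 7700 bits.
Transmission delay per hop = L/R = 7700/2300000 = 3.34783 ms; 3 hops → 10.0435 ms.
Propagation delays (d/s per hop): 120, 57.8431, 1.3 ms; sum = 179.143 ms.
End-to-end = 189.2 ms.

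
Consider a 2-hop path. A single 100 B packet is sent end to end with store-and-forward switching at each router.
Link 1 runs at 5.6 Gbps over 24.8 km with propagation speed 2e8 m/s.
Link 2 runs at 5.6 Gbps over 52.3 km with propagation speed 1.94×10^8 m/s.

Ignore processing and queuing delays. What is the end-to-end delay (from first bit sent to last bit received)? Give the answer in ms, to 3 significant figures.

L = 100 × 8 = 800 bits.
Transmission delay per hop = L/R = 800/5600000000 = 0.000142857 ms; 2 hops → 0.000285714 ms.
Propagation delays (d/s per hop): 0.124, 0.269588 ms; sum = 0.393588 ms.
End-to-end = 0.394 ms.

0.394 ms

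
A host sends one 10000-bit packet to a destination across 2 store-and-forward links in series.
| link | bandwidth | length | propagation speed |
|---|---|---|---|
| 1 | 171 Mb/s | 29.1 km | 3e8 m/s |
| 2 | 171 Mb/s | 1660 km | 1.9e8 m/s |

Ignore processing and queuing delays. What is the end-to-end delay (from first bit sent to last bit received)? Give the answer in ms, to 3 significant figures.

Transmission delay per hop = L/R = 10000/171000000 = 0.0584795 ms; 2 hops → 0.116959 ms.
Propagation delays (d/s per hop): 0.097, 8.73684 ms; sum = 8.83384 ms.
End-to-end = 8.95 ms.

8.95 ms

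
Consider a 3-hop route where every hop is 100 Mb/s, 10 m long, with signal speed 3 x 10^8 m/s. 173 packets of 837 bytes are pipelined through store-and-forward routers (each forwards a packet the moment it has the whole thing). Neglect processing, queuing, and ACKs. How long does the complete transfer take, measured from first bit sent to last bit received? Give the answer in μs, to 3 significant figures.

Per-hop transmission t_tx = L/R = 6696/100000000 = 66.96 μs.
Per-hop propagation t_prop = 10/300000000 = 0.0333333 μs.
Pipeline fill: first packet needs 3·t_tx to clear all hops; remaining 172 packets each add one t_tx.
Total = (3+173-1)·t_tx + 3·t_prop = 175·66.96 + 3·0.0333333 = 11700 μs.

11700 μs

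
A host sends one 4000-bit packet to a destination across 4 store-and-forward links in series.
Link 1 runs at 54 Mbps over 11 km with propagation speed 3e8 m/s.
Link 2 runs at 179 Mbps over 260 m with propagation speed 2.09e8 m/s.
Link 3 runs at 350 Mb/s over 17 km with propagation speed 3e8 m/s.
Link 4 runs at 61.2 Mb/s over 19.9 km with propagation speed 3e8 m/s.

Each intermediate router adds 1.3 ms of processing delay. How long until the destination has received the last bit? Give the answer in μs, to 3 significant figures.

Transmission delays (L/R per hop): 74.0741, 22.3464, 11.4286, 65.3595 μs; sum = 173.208 μs.
Propagation delays (d/s per hop): 36.6667, 1.24402, 56.6667, 66.3333 μs; sum = 160.911 μs.
Processing at 3 router(s): 3 × 1.3 ms = 3900 μs.
End-to-end = 4230 μs.

4230 μs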